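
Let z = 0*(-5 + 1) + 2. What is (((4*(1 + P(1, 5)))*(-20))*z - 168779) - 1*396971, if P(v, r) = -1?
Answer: -565750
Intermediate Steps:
z = 2 (z = 0*(-4) + 2 = 0 + 2 = 2)
(((4*(1 + P(1, 5)))*(-20))*z - 168779) - 1*396971 = (((4*(1 - 1))*(-20))*2 - 168779) - 1*396971 = (((4*0)*(-20))*2 - 168779) - 396971 = ((0*(-20))*2 - 168779) - 396971 = (0*2 - 168779) - 396971 = (0 - 168779) - 396971 = -168779 - 396971 = -565750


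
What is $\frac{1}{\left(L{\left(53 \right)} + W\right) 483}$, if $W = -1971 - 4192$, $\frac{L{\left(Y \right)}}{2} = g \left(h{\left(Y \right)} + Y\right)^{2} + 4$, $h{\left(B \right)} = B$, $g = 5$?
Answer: $\frac{1}{51297015} \approx 1.9494 \cdot 10^{-8}$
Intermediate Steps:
$L{\left(Y \right)} = 8 + 40 Y^{2}$ ($L{\left(Y \right)} = 2 \left(5 \left(Y + Y\right)^{2} + 4\right) = 2 \left(5 \left(2 Y\right)^{2} + 4\right) = 2 \left(5 \cdot 4 Y^{2} + 4\right) = 2 \left(20 Y^{2} + 4\right) = 2 \left(4 + 20 Y^{2}\right) = 8 + 40 Y^{2}$)
$W = -6163$ ($W = -1971 - 4192 = -6163$)
$\frac{1}{\left(L{\left(53 \right)} + W\right) 483} = \frac{1}{\left(\left(8 + 40 \cdot 53^{2}\right) - 6163\right) 483} = \frac{1}{\left(8 + 40 \cdot 2809\right) - 6163} \cdot \frac{1}{483} = \frac{1}{\left(8 + 112360\right) - 6163} \cdot \frac{1}{483} = \frac{1}{112368 - 6163} \cdot \frac{1}{483} = \frac{1}{106205} \cdot \frac{1}{483} = \frac{1}{51297015}$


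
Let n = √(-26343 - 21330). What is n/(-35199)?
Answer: -I*√5297/11733 ≈ -0.0062031*I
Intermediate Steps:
n = 3*I*√5297 (n = √(-47673) = 3*I*√5297 ≈ 218.34*I)
n/(-35199) = (3*I*√5297)/(-35199) = (3*I*√5297)*(-1/35199) = -I*√5297/11733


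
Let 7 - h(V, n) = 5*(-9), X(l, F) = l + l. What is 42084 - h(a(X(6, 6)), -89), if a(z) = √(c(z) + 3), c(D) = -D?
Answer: 42032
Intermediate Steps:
X(l, F) = 2*l
a(z) = √(3 - z) (a(z) = √(-z + 3) = √(3 - z))
h(V, n) = 52 (h(V, n) = 7 - 5*(-9) = 7 - 1*(-45) = 7 + 45 = 52)
42084 - h(a(X(6, 6)), -89) = 42084 - 1*52 = 42084 - 52 = 42032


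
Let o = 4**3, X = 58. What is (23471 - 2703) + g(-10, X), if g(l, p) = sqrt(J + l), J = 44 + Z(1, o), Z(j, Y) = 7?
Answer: 20768 + sqrt(41) ≈ 20774.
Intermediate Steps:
o = 64
J = 51 (J = 44 + 7 = 51)
g(l, p) = sqrt(51 + l)
(23471 - 2703) + g(-10, X) = (23471 - 2703) + sqrt(51 - 10) = 20768 + sqrt(41)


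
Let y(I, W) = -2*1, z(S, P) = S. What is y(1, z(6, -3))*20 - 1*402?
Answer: -442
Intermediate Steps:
y(I, W) = -2
y(1, z(6, -3))*20 - 1*402 = -2*20 - 1*402 = -40 - 402 = -442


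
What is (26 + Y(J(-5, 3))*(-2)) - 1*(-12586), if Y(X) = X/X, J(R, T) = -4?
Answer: 12610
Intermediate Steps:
Y(X) = 1
(26 + Y(J(-5, 3))*(-2)) - 1*(-12586) = (26 + 1*(-2)) - 1*(-12586) = (26 - 2) + 12586 = 24 + 12586 = 12610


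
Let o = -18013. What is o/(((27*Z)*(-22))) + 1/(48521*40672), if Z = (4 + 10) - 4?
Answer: 807901927759/266415225120 ≈ 3.0325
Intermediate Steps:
Z = 10 (Z = 14 - 4 = 10)
o/(((27*Z)*(-22))) + 1/(48521*40672) = -18013/((27*10)*(-22)) + 1/(48521*40672) = -18013/(270*(-22)) + (1/48521)*(1/40672) = -18013/(-5940) + 1/1973446112 = -18013*(-1/5940) + 1/1973446112 = 18013/5940 + 1/1973446112 = 807901927759/266415225120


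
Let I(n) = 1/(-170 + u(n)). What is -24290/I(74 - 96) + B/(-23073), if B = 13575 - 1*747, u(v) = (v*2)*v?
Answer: -149077887496/7691 ≈ -1.9383e+7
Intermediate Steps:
u(v) = 2*v² (u(v) = (2*v)*v = 2*v²)
B = 12828 (B = 13575 - 747 = 12828)
I(n) = 1/(-170 + 2*n²)
-24290/I(74 - 96) + B/(-23073) = -(-4129300 + 48580*(74 - 96)²) + 12828/(-23073) = -24290/(1/(2*(-85 + (-22)²))) + 12828*(-1/23073) = -24290/(1/(2*(-85 + 484))) - 4276/7691 = -24290/((½)/399) - 4276/7691 = -24290/((½)*(1/399)) - 4276/7691 = -24290/1/798 - 4276/7691 = -24290*798 - 4276/7691 = -19383420 - 4276/7691 = -149077887496/7691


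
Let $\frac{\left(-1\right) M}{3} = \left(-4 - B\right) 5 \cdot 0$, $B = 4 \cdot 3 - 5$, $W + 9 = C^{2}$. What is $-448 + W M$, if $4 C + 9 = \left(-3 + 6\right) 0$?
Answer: $-448$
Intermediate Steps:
$C = - \frac{9}{4}$ ($C = - \frac{9}{4} + \frac{\left(-3 + 6\right) 0}{4} = - \frac{9}{4} + \frac{3 \cdot 0}{4} = - \frac{9}{4} + \frac{1}{4} \cdot 0 = - \frac{9}{4} + 0 = - \frac{9}{4} \approx -2.25$)
$W = - \frac{63}{16}$ ($W = -9 + \left(- \frac{9}{4}\right)^{2} = -9 + \frac{81}{16} = - \frac{63}{16} \approx -3.9375$)
$B = 7$ ($B = 12 - 5 = 7$)
$M = 0$ ($M = - 3 \left(-4 - 7\right) 5 \cdot 0 = - 3 \left(-11\right) 5 \cdot 0 = - 3 \left(\left(-55\right) 0\right) = \left(-3\right) 0 = 0$)
$-448 + W M = -448 - 0 = -448 + 0 = -448$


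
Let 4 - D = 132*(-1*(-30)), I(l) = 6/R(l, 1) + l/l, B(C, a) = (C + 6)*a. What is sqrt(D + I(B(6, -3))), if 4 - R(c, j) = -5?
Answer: I*sqrt(35589)/3 ≈ 62.883*I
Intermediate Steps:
B(C, a) = a*(6 + C) (B(C, a) = (6 + C)*a = a*(6 + C))
R(c, j) = 9 (R(c, j) = 4 - 1*(-5) = 4 + 5 = 9)
I(l) = 5/3 (I(l) = 6/9 + l/l = 6*(1/9) + 1 = 2/3 + 1 = 5/3)
D = -3956 (D = 4 - 132*(-1*(-30)) = 4 - 132*30 = 4 - 1*3960 = 4 - 3960 = -3956)
sqrt(D + I(B(6, -3))) = sqrt(-3956 + 5/3) = sqrt(-11863/3) = I*sqrt(35589)/3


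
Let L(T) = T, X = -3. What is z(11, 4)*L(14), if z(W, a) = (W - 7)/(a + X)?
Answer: 56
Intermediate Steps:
z(W, a) = (-7 + W)/(-3 + a) (z(W, a) = (W - 7)/(a - 3) = (-7 + W)/(-3 + a))
z(11, 4)*L(14) = ((-7 + 11)/(-3 + 4))*14 = (4/1)*14 = (1*4)*14 = 4*14 = 56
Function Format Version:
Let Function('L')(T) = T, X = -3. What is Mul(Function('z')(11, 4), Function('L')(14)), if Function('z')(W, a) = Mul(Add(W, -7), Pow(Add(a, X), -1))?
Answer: 56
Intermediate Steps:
Function('z')(W, a) = Mul(Pow(Add(-3, a), -1), Add(-7, W)) (Function('z')(W, a) = Mul(Add(W, -7), Pow(Add(a, -3), -1)) = Mul(Add(-7, W), Pow(Add(-3, a), -1)) = Mul(Pow(Add(-3, a), -1), Add(-7, W)))
Mul(Function('z')(11, 4), Function('L')(14)) = Mul(Mul(Pow(Add(-3, 4), -1), Add(-7, 11)), 14) = Mul(Mul(Pow(1, -1), 4), 14) = Mul(Mul(1, 4), 14) = Mul(4, 14) = 56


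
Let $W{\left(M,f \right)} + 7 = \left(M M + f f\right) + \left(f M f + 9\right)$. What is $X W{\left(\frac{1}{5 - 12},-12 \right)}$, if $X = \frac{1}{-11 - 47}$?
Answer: $- \frac{6147}{2842} \approx -2.1629$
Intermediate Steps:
$X = - \frac{1}{58}$ ($X = \frac{1}{-58} = - \frac{1}{58} \approx -0.017241$)
$W{\left(M,f \right)} = 2 + M^{2} + f^{2} + M f^{2}$ ($W{\left(M,f \right)} = -7 + \left(\left(M M + f f\right) + \left(f M f + 9\right)\right) = -7 + \left(\left(M^{2} + f^{2}\right) + \left(M f f + 9\right)\right) = -7 + \left(\left(M^{2} + f^{2}\right) + \left(M f^{2} + 9\right)\right) = -7 + \left(\left(M^{2} + f^{2}\right) + \left(9 + M f^{2}\right)\right) = -7 + \left(9 + M^{2} + f^{2} + M f^{2}\right) = 2 + M^{2} + f^{2} + M f^{2}$)
$X W{\left(\frac{1}{5 - 12},-12 \right)} = - \frac{2 + \left(\frac{1}{5 - 12}\right)^{2} + \left(-12\right)^{2} + \frac{\left(-12\right)^{2}}{5 - 12}}{58} = - \frac{2 + \left(\frac{1}{-7}\right)^{2} + 144 + \frac{1}{-7} \cdot 144}{58} = - \frac{2 + \left(- \frac{1}{7}\right)^{2} + 144 - \frac{144}{7}}{58} = - \frac{2 + \frac{1}{49} + 144 - \frac{144}{7}}{58} = \left(- \frac{1}{58}\right) \frac{6147}{49} = - \frac{6147}{2842}$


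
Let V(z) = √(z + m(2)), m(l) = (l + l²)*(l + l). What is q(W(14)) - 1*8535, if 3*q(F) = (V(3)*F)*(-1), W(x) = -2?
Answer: -8535 + 2*√3 ≈ -8531.5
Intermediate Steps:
m(l) = 2*l*(l + l²) (m(l) = (l + l²)*(2*l) = 2*l*(l + l²))
V(z) = √(24 + z) (V(z) = √(z + 2*2²*(1 + 2)) = √(z + 2*4*3) = √(z + 24) = √(24 + z))
q(F) = -F*√3 (q(F) = ((√(24 + 3)*F)*(-1))/3 = ((√27*F)*(-1))/3 = (((3*√3)*F)*(-1))/3 = ((3*F*√3)*(-1))/3 = (-3*F*√3)/3 = -F*√3)
q(W(14)) - 1*8535 = -1*(-2)*√3 - 1*8535 = 2*√3 - 8535 = -8535 + 2*√3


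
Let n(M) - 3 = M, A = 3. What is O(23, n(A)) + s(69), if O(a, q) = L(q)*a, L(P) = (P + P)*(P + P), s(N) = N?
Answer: 3381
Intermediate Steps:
L(P) = 4*P**2 (L(P) = (2*P)*(2*P) = 4*P**2)
n(M) = 3 + M
O(a, q) = 4*a*q**2 (O(a, q) = (4*q**2)*a = 4*a*q**2)
O(23, n(A)) + s(69) = 4*23*(3 + 3)**2 + 69 = 4*23*6**2 + 69 = 4*23*36 + 69 = 3312 + 69 = 3381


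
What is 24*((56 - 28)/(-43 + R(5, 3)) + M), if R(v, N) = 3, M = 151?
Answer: 18036/5 ≈ 3607.2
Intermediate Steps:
24*((56 - 28)/(-43 + R(5, 3)) + M) = 24*((56 - 28)/(-43 + 3) + 151) = 24*(28/(-40) + 151) = 24*(28*(-1/40) + 151) = 24*(-7/10 + 151) = 24*(1503/10) = 18036/5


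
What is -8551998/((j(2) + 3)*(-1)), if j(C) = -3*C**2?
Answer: -950222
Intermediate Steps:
-8551998/((j(2) + 3)*(-1)) = -8551998/((-3*2**2 + 3)*(-1)) = -8551998/((-3*4 + 3)*(-1)) = -8551998/((-12 + 3)*(-1)) = -8551998/((-9*(-1))) = -8551998/9 = -73094*13 = -950222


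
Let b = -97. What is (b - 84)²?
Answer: 32761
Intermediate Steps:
(b - 84)² = (-97 - 84)² = (-181)² = 32761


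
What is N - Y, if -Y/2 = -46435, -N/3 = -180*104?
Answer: -36710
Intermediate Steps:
N = 56160 (N = -(-540)*104 = -3*(-18720) = 56160)
Y = 92870 (Y = -2*(-46435) = 92870)
N - Y = 56160 - 1*92870 = 56160 - 92870 = -36710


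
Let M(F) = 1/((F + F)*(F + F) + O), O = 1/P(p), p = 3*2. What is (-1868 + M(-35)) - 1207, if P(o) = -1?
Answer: -15064424/4899 ≈ -3075.0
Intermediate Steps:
p = 6
O = -1 (O = 1/(-1) = -1)
M(F) = 1/(-1 + 4*F²) (M(F) = 1/((F + F)*(F + F) - 1) = 1/((2*F)*(2*F) - 1) = 1/(4*F² - 1) = 1/(-1 + 4*F²))
(-1868 + M(-35)) - 1207 = (-1868 + 1/(-1 + 4*(-35)²)) - 1207 = (-1868 + 1/(-1 + 4*1225)) - 1207 = (-1868 + 1/(-1 + 4900)) - 1207 = (-1868 + 1/4899) - 1207 = -9151331/4899 - 1207 = -15064424/4899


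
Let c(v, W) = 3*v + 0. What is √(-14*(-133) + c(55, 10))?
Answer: √2027 ≈ 45.022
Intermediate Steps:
c(v, W) = 3*v
√(-14*(-133) + c(55, 10)) = √(-14*(-133) + 3*55) = √(1862 + 165) = √2027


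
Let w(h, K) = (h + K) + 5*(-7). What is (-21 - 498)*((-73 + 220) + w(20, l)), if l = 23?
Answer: -80445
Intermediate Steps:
w(h, K) = -35 + K + h (w(h, K) = (K + h) - 35 = -35 + K + h)
(-21 - 498)*((-73 + 220) + w(20, l)) = (-21 - 498)*((-73 + 220) + (-35 + 23 + 20)) = -519*(147 + 8) = -519*155 = -80445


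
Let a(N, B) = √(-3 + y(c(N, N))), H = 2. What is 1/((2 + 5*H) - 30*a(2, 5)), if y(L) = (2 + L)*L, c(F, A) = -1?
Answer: 1/312 + 5*I/312 ≈ 0.0032051 + 0.016026*I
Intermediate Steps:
y(L) = L*(2 + L)
a(N, B) = 2*I (a(N, B) = √(-3 - (2 - 1)) = √(-3 - 1*1) = √(-3 - 1) = √(-4) = 2*I)
1/((2 + 5*H) - 30*a(2, 5)) = 1/((2 + 5*2) - 60*I) = 1/((2 + 10) - 60*I) = 1/(12 - 60*I) = (12 + 60*I)/3744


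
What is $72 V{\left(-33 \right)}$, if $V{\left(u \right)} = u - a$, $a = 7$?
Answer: $-2880$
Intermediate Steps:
$V{\left(u \right)} = -7 + u$ ($V{\left(u \right)} = u - 7 = -7 + u$)
$72 V{\left(-33 \right)} = 72 \left(-7 - 33\right) = 72 \left(-40\right) = -2880$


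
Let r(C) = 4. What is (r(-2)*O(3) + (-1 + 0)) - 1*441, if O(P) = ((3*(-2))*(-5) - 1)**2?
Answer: 2922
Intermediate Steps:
O(P) = 841 (O(P) = (-6*(-5) - 1)**2 = (30 - 1)**2 = 29**2 = 841)
(r(-2)*O(3) + (-1 + 0)) - 1*441 = (4*841 + (-1 + 0)) - 1*441 = (3364 - 1) - 441 = 3363 - 441 = 2922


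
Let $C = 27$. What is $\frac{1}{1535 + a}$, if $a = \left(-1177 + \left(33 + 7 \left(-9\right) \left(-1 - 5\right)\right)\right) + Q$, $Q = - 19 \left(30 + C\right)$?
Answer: $- \frac{1}{314} \approx -0.0031847$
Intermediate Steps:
$Q = -1083$ ($Q = - 19 \left(30 + 27\right) = \left(-19\right) 57 = -1083$)
$a = -1849$ ($a = \left(-1177 + \left(33 + 7 \left(-9\right) \left(-1 - 5\right)\right)\right) - 1083 = \left(-1177 - \left(-33 + 63 \left(-1 - 5\right)\right)\right) - 1083 = \left(-1177 + \left(33 - -378\right)\right) - 1083 = \left(-1177 + \left(33 + 378\right)\right) - 1083 = \left(-1177 + 411\right) - 1083 = -766 - 1083 = -1849$)
$\frac{1}{1535 + a} = \frac{1}{1535 - 1849} = \frac{1}{-314} = - \frac{1}{314}$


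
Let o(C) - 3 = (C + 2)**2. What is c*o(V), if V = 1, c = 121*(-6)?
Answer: -8712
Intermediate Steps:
c = -726
o(C) = 3 + (2 + C)**2 (o(C) = 3 + (C + 2)**2 = 3 + (2 + C)**2)
c*o(V) = -726*(3 + (2 + 1)**2) = -726*(3 + 3**2) = -726*(3 + 9) = -726*12 = -8712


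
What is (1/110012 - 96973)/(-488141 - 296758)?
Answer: 10668193675/86348308788 ≈ 0.12355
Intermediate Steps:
(1/110012 - 96973)/(-488141 - 296758) = (1/110012 - 96973)/(-784899) = -10668193675/110012*(-1/784899) = 10668193675/86348308788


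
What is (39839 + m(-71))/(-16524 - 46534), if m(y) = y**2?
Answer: -22440/31529 ≈ -0.71173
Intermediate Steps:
(39839 + m(-71))/(-16524 - 46534) = (39839 + (-71)**2)/(-16524 - 46534) = (39839 + 5041)/(-63058) = 44880*(-1/63058) = -22440/31529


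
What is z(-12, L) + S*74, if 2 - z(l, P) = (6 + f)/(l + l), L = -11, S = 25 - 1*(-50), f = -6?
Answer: 5552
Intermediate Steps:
S = 75 (S = 25 + 50 = 75)
z(l, P) = 2 (z(l, P) = 2 - (6 - 6)/(l + l) = 2 - 0/(2*l) = 2 - 0*1/(2*l) = 2 - 1*0 = 2 + 0 = 2)
z(-12, L) + S*74 = 2 + 75*74 = 2 + 5550 = 5552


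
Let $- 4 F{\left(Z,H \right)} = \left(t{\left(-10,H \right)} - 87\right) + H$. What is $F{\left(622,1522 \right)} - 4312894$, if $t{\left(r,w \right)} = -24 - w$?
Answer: $- \frac{17251465}{4} \approx -4.3129 \cdot 10^{6}$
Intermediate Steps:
$F{\left(Z,H \right)} = \frac{111}{4}$ ($F{\left(Z,H \right)} = - \frac{\left(\left(-24 - H\right) - 87\right) + H}{4} = - \frac{\left(-111 - H\right) + H}{4} = \left(- \frac{1}{4}\right) \left(-111\right) = \frac{111}{4}$)
$F{\left(622,1522 \right)} - 4312894 = \frac{111}{4} - 4312894 = - \frac{17251465}{4}$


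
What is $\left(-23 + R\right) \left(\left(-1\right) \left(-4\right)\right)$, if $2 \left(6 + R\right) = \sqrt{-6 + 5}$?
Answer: $-116 + 2 i \approx -116.0 + 2.0 i$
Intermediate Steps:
$R = -6 + \frac{i}{2}$ ($R = -6 + \frac{\sqrt{-6 + 5}}{2} = -6 + \frac{\sqrt{-1}}{2} = -6 + \frac{i}{2} \approx -6.0 + 0.5 i$)
$\left(-23 + R\right) \left(\left(-1\right) \left(-4\right)\right) = \left(-23 - \left(6 - \frac{i}{2}\right)\right) \left(\left(-1\right) \left(-4\right)\right) = \left(-29 + \frac{i}{2}\right) 4 = -116 + 2 i$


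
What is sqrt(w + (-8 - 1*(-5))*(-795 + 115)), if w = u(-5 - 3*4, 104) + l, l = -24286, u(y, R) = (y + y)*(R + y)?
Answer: 2*I*sqrt(6301) ≈ 158.76*I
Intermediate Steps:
u(y, R) = 2*y*(R + y) (u(y, R) = (2*y)*(R + y) = 2*y*(R + y))
w = -27244 (w = 2*(-5 - 3*4)*(104 + (-5 - 3*4)) - 24286 = 2*(-5 - 12)*(104 + (-5 - 12)) - 24286 = 2*(-17)*(104 - 17) - 24286 = 2*(-17)*87 - 24286 = -2958 - 24286 = -27244)
sqrt(w + (-8 - 1*(-5))*(-795 + 115)) = sqrt(-27244 + (-8 - 1*(-5))*(-795 + 115)) = sqrt(-27244 + (-8 + 5)*(-680)) = sqrt(-27244 - 3*(-680)) = sqrt(-27244 + 2040) = sqrt(-25204) = 2*I*sqrt(6301)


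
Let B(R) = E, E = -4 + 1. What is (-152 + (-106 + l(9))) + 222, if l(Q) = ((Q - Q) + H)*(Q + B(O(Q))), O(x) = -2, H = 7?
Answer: 6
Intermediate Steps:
E = -3
B(R) = -3
l(Q) = -21 + 7*Q (l(Q) = ((Q - Q) + 7)*(Q - 3) = (0 + 7)*(-3 + Q) = 7*(-3 + Q) = -21 + 7*Q)
(-152 + (-106 + l(9))) + 222 = (-152 + (-106 + (-21 + 7*9))) + 222 = (-152 + (-106 + (-21 + 63))) + 222 = (-152 + (-106 + 42)) + 222 = (-152 - 64) + 222 = -216 + 222 = 6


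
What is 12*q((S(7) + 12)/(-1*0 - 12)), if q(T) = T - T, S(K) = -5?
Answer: 0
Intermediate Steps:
q(T) = 0
12*q((S(7) + 12)/(-1*0 - 12)) = 12*0 = 0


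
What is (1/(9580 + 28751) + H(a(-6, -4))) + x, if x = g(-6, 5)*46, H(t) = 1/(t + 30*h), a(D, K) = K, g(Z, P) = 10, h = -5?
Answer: 2715329863/5902974 ≈ 459.99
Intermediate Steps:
H(t) = 1/(-150 + t) (H(t) = 1/(t + 30*(-5)) = 1/(t - 150) = 1/(-150 + t))
x = 460 (x = 10*46 = 460)
(1/(9580 + 28751) + H(a(-6, -4))) + x = (1/(9580 + 28751) + 1/(-150 - 4)) + 460 = (1/38331 + 1/(-154)) + 460 = (1/38331 - 1/154) + 460 = -38177/5902974 + 460 = 2715329863/5902974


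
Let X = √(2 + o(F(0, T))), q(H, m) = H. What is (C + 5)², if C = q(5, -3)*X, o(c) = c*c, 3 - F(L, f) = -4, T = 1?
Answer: 1300 + 50*√51 ≈ 1657.1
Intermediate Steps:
F(L, f) = 7 (F(L, f) = 3 - 1*(-4) = 3 + 4 = 7)
o(c) = c²
X = √51 (X = √(2 + 7²) = √(2 + 49) = √51 ≈ 7.1414)
C = 5*√51 ≈ 35.707
(C + 5)² = (5*√51 + 5)² = (5 + 5*√51)²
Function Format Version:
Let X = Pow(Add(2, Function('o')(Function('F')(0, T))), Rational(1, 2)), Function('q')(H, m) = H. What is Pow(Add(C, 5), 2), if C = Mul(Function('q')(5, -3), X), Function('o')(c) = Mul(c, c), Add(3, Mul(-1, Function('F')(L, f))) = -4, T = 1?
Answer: Add(1300, Mul(50, Pow(51, Rational(1, 2)))) ≈ 1657.1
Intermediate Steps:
Function('F')(L, f) = 7 (Function('F')(L, f) = Add(3, Mul(-1, -4)) = Add(3, 4) = 7)
Function('o')(c) = Pow(c, 2)
X = Pow(51, Rational(1, 2)) (X = Pow(Add(2, Pow(7, 2)), Rational(1, 2)) = Pow(Add(2, 49), Rational(1, 2)) = Pow(51, Rational(1, 2)) ≈ 7.1414)
C = Mul(5, Pow(51, Rational(1, 2))) ≈ 35.707
Pow(Add(C, 5), 2) = Pow(Add(Mul(5, Pow(51, Rational(1, 2))), 5), 2) = Pow(Add(5, Mul(5, Pow(51, Rational(1, 2)))), 2)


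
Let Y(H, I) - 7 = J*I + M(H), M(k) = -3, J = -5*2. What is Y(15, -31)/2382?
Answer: 157/1191 ≈ 0.13182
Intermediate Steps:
J = -10
Y(H, I) = 4 - 10*I (Y(H, I) = 7 + (-10*I - 3) = 7 + (-3 - 10*I) = 4 - 10*I)
Y(15, -31)/2382 = (4 - 10*(-31))/2382 = (4 + 310)*(1/2382) = 314*(1/2382) = 157/1191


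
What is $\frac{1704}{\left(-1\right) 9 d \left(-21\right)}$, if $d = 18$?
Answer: $\frac{284}{567} \approx 0.50088$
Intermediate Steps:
$\frac{1704}{\left(-1\right) 9 d \left(-21\right)} = \frac{1704}{\left(-1\right) 9 \cdot 18 \left(-21\right)} = \frac{1704}{\left(-1\right) 162 \left(-21\right)} = \frac{1704}{\left(-1\right) \left(-3402\right)} = \frac{1704}{3402} = 1704 \cdot \frac{1}{3402} = \frac{284}{567}$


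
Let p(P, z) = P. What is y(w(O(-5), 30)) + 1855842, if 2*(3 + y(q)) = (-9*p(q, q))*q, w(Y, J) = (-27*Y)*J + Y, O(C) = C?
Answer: -143546547/2 ≈ -7.1773e+7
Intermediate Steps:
w(Y, J) = Y - 27*J*Y (w(Y, J) = -27*J*Y + Y = Y - 27*J*Y)
y(q) = -3 - 9*q**2/2 (y(q) = -3 + ((-9*q)*q)/2 = -3 + (-9*q**2)/2 = -3 - 9*q**2/2)
y(w(O(-5), 30)) + 1855842 = (-3 - 9*25*(1 - 27*30)**2/2) + 1855842 = (-3 - 9*25*(1 - 810)**2/2) + 1855842 = (-3 - 9*(-5*(-809))**2/2) + 1855842 = (-3 - 9/2*4045**2) + 1855842 = (-3 - 9/2*16362025) + 1855842 = (-3 - 147258225/2) + 1855842 = -147258231/2 + 1855842 = -143546547/2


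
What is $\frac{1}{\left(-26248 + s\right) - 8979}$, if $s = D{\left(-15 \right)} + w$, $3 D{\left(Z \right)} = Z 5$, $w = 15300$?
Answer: $- \frac{1}{19952} \approx -5.012 \cdot 10^{-5}$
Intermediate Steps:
$D{\left(Z \right)} = \frac{5 Z}{3}$ ($D{\left(Z \right)} = \frac{Z 5}{3} = \frac{5 Z}{3}$)
$s = 15275$ ($s = \frac{5}{3} \left(-15\right) + 15300 = -25 + 15300 = 15275$)
$\frac{1}{\left(-26248 + s\right) - 8979} = \frac{1}{\left(-26248 + 15275\right) - 8979} = \frac{1}{-10973 - 8979} = \frac{1}{-19952} = - \frac{1}{19952}$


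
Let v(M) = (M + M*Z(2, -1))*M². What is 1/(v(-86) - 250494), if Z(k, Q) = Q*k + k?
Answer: -1/886550 ≈ -1.1280e-6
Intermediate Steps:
Z(k, Q) = k + Q*k
v(M) = M³ (v(M) = (M + M*(2*(1 - 1)))*M² = (M + M*(2*0))*M² = (M + M*0)*M² = (M + 0)*M² = M*M² = M³)
1/(v(-86) - 250494) = 1/((-86)³ - 250494) = 1/(-636056 - 250494) = 1/(-886550) = -1/886550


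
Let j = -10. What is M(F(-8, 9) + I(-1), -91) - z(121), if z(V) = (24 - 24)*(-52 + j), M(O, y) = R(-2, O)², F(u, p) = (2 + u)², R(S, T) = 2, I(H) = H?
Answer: 4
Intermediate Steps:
M(O, y) = 4 (M(O, y) = 2² = 4)
z(V) = 0 (z(V) = (24 - 24)*(-52 - 10) = 0*(-62) = 0)
M(F(-8, 9) + I(-1), -91) - z(121) = 4 - 1*0 = 4 + 0 = 4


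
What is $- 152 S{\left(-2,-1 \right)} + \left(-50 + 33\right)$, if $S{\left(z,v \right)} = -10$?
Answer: $1503$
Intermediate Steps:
$- 152 S{\left(-2,-1 \right)} + \left(-50 + 33\right) = \left(-152\right) \left(-10\right) + \left(-50 + 33\right) = 1520 - 17 = 1503$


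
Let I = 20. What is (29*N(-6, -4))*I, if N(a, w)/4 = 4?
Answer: 9280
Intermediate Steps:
N(a, w) = 16 (N(a, w) = 4*4 = 16)
(29*N(-6, -4))*I = (29*16)*20 = 464*20 = 9280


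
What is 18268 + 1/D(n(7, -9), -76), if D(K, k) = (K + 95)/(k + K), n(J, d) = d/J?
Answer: 11983267/656 ≈ 18267.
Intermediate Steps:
D(K, k) = (95 + K)/(K + k)
18268 + 1/D(n(7, -9), -76) = 18268 + 1/((95 - 9/7)/(-9/7 - 76)) = 18268 + 1/((656/7)/(-541/7)) = 18268 + 1/(-7/541*656/7) = 18268 + 1/(-656/541) = 18268 - 541/656 = 11983267/656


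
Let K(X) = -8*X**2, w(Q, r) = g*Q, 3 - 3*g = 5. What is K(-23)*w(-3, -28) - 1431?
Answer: -9895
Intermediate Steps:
g = -2/3 (g = 1 - 1/3*5 = 1 - 5/3 = -2/3 ≈ -0.66667)
w(Q, r) = -2*Q/3
K(-23)*w(-3, -28) - 1431 = (-8*(-23)**2)*(-2/3*(-3)) - 1431 = -8*529*2 - 1431 = -4232*2 - 1431 = -8464 - 1431 = -9895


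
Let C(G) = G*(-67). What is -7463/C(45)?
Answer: 7463/3015 ≈ 2.4753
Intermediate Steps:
C(G) = -67*G
-7463/C(45) = -7463/((-67*45)) = -7463/(-3015) = -7463*(-1/3015) = 7463/3015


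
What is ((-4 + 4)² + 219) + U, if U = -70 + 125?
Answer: 274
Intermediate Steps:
U = 55
((-4 + 4)² + 219) + U = ((-4 + 4)² + 219) + 55 = (0² + 219) + 55 = (0 + 219) + 55 = 219 + 55 = 274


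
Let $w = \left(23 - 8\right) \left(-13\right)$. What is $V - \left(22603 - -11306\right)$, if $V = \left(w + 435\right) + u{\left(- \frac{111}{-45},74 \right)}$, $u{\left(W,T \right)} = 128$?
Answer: $-33541$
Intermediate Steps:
$w = -195$ ($w = 15 \left(-13\right) = -195$)
$V = 368$ ($V = \left(-195 + 435\right) + 128 = 240 + 128 = 368$)
$V - \left(22603 - -11306\right) = 368 - \left(22603 - -11306\right) = 368 - \left(22603 + 11306\right) = 368 - 33909 = -33541$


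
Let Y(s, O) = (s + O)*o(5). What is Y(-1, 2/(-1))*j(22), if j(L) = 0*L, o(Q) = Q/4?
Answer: 0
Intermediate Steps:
o(Q) = Q/4 (o(Q) = Q*(¼) = Q/4)
Y(s, O) = 5*O/4 + 5*s/4 (Y(s, O) = (s + O)*((¼)*5) = (O + s)*(5/4) = 5*O/4 + 5*s/4)
j(L) = 0
Y(-1, 2/(-1))*j(22) = (5*(2/(-1))/4 + (5/4)*(-1))*0 = (5*(2*(-1))/4 - 5/4)*0 = ((5/4)*(-2) - 5/4)*0 = (-5/2 - 5/4)*0 = -15/4*0 = 0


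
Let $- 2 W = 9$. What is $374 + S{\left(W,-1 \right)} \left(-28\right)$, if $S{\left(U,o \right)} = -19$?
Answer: $906$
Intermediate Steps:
$W = - \frac{9}{2}$ ($W = \left(- \frac{1}{2}\right) 9 = - \frac{9}{2} \approx -4.5$)
$374 + S{\left(W,-1 \right)} \left(-28\right) = 374 - -532 = 374 + 532 = 906$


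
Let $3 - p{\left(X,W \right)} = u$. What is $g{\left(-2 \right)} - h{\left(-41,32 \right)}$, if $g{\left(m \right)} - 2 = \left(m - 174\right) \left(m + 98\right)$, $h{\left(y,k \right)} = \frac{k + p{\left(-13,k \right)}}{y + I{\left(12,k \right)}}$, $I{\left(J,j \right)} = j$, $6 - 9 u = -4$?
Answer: $- \frac{1368109}{81} \approx -16890.0$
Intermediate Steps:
$u = \frac{10}{9}$ ($u = \frac{2}{3} - - \frac{4}{9} = \frac{2}{3} + \frac{4}{9} = \frac{10}{9} \approx 1.1111$)
$p{\left(X,W \right)} = \frac{17}{9}$ ($p{\left(X,W \right)} = 3 - \frac{10}{9} = \frac{17}{9}$)
$h{\left(y,k \right)} = \frac{\frac{17}{9} + k}{k + y}$ ($h{\left(y,k \right)} = \frac{k + \frac{17}{9}}{y + k} = \frac{\frac{17}{9} + k}{k + y}$)
$g{\left(m \right)} = 2 + \left(-174 + m\right) \left(98 + m\right)$ ($g{\left(m \right)} = 2 + \left(m - 174\right) \left(m + 98\right) = 2 + \left(-174 + m\right) \left(98 + m\right)$)
$g{\left(-2 \right)} - h{\left(-41,32 \right)} = \left(-17050 + \left(-2\right)^{2} - -152\right) - \frac{\frac{17}{9} + 32}{32 - 41} = \left(-17050 + 4 + 152\right) - \frac{1}{-9} \cdot \frac{305}{9} = -16894 - \left(- \frac{1}{9}\right) \frac{305}{9} = -16894 - - \frac{305}{81} = -16894 + \frac{305}{81} = - \frac{1368109}{81}$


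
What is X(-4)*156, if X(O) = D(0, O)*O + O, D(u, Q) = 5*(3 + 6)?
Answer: -28704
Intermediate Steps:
D(u, Q) = 45 (D(u, Q) = 5*9 = 45)
X(O) = 46*O (X(O) = 45*O + O = 46*O)
X(-4)*156 = (46*(-4))*156 = -184*156 = -28704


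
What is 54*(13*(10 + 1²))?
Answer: 7722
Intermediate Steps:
54*(13*(10 + 1²)) = 54*(13*(10 + 1)) = 54*(13*11) = 54*143 = 7722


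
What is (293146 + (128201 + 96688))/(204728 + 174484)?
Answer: 518035/379212 ≈ 1.3661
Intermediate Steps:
(293146 + (128201 + 96688))/(204728 + 174484) = (293146 + 224889)/379212 = 518035*(1/379212) = 518035/379212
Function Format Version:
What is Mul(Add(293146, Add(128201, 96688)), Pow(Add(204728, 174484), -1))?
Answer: Rational(518035, 379212) ≈ 1.3661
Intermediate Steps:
Mul(Add(293146, Add(128201, 96688)), Pow(Add(204728, 174484), -1)) = Mul(Add(293146, 224889), Pow(379212, -1)) = Mul(518035, Rational(1, 379212)) = Rational(518035, 379212)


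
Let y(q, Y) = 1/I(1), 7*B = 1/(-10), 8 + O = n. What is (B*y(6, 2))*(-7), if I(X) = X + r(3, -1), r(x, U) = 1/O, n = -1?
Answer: 9/80 ≈ 0.11250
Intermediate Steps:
O = -9 (O = -8 - 1 = -9)
r(x, U) = -⅑ (r(x, U) = 1/(-9) = -⅑)
B = -1/70 (B = (⅐)/(-10) = (⅐)*(-⅒) = -1/70 ≈ -0.014286)
I(X) = -⅑ + X (I(X) = X - ⅑ = -⅑ + X)
y(q, Y) = 9/8 (y(q, Y) = 1/(-⅑ + 1) = 1/(8/9) = 9/8)
(B*y(6, 2))*(-7) = -1/70*9/8*(-7) = -9/560*(-7) = 9/80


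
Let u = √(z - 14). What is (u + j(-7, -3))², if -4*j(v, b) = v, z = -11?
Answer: -351/16 + 35*I/2 ≈ -21.938 + 17.5*I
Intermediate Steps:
j(v, b) = -v/4
u = 5*I (u = √(-11 - 14) = √(-25) = 5*I ≈ 5.0*I)
(u + j(-7, -3))² = (5*I - ¼*(-7))² = (5*I + 7/4)² = (7/4 + 5*I)²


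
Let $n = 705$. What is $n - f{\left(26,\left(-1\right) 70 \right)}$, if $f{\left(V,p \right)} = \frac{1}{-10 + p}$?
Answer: $\frac{56401}{80} \approx 705.01$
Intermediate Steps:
$n - f{\left(26,\left(-1\right) 70 \right)} = 705 - \frac{1}{-10 - 70} = 705 - \frac{1}{-80} = 705 - - \frac{1}{80} = 705 + \frac{1}{80} = \frac{56401}{80}$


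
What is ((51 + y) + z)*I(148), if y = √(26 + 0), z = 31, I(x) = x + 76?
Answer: 18368 + 224*√26 ≈ 19510.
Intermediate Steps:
I(x) = 76 + x
y = √26 ≈ 5.0990
((51 + y) + z)*I(148) = ((51 + √26) + 31)*(76 + 148) = (82 + √26)*224 = 18368 + 224*√26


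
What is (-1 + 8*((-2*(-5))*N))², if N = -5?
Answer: 160801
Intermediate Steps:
(-1 + 8*((-2*(-5))*N))² = (-1 + 8*(-2*(-5)*(-5)))² = (-1 + 8*(10*(-5)))² = (-1 + 8*(-50))² = (-1 - 400)² = (-401)² = 160801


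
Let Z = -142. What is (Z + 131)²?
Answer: 121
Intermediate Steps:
(Z + 131)² = (-142 + 131)² = (-11)² = 121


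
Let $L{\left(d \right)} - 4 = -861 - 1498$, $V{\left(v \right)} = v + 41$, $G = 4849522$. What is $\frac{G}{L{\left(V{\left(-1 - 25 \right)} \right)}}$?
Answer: $- \frac{4849522}{2355} \approx -2059.2$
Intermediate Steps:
$V{\left(v \right)} = 41 + v$
$L{\left(d \right)} = -2355$ ($L{\left(d \right)} = 4 - 2359 = -2355$)
$\frac{G}{L{\left(V{\left(-1 - 25 \right)} \right)}} = \frac{4849522}{-2355} = 4849522 \left(- \frac{1}{2355}\right) = - \frac{4849522}{2355}$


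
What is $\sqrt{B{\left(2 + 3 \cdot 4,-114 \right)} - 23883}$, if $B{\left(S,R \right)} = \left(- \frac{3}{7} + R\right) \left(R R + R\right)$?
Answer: $\frac{i \sqrt{73399641}}{7} \approx 1223.9 i$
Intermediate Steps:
$B{\left(S,R \right)} = \left(- \frac{3}{7} + R\right) \left(R + R^{2}\right)$ ($B{\left(S,R \right)} = \left(\left(-3\right) \frac{1}{7} + R\right) \left(R^{2} + R\right) = \left(- \frac{3}{7} + R\right) \left(R + R^{2}\right)$)
$\sqrt{B{\left(2 + 3 \cdot 4,-114 \right)} - 23883} = \sqrt{\frac{1}{7} \left(-114\right) \left(-3 + 4 \left(-114\right) + 7 \left(-114\right)^{2}\right) - 23883} = \sqrt{\frac{1}{7} \left(-114\right) \left(-3 - 456 + 7 \cdot 12996\right) - 23883} = \sqrt{\frac{1}{7} \left(-114\right) \left(-3 - 456 + 90972\right) - 23883} = \sqrt{\frac{1}{7} \left(-114\right) 90513 - 23883} = \sqrt{- \frac{10318482}{7} - 23883} = \sqrt{- \frac{10485663}{7}} = \frac{i \sqrt{73399641}}{7}$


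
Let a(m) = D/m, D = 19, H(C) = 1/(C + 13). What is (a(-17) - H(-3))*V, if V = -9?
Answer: 1863/170 ≈ 10.959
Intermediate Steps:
H(C) = 1/(13 + C)
a(m) = 19/m
(a(-17) - H(-3))*V = (19/(-17) - 1/(13 - 3))*(-9) = (19*(-1/17) - 1/10)*(-9) = (-19/17 - 1*⅒)*(-9) = (-19/17 - ⅒)*(-9) = -207/170*(-9) = 1863/170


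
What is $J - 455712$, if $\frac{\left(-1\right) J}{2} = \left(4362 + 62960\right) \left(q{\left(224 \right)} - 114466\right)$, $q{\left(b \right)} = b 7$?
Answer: $15200582600$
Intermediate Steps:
$q{\left(b \right)} = 7 b$
$J = 15201038312$ ($J = - 2 \left(4362 + 62960\right) \left(7 \cdot 224 - 114466\right) = - 2 \cdot 67322 \left(1568 - 114466\right) = - 2 \cdot 67322 \left(-112898\right) = \left(-2\right) \left(-7600519156\right) = 15201038312$)
$J - 455712 = 15201038312 - 455712 = 15200582600$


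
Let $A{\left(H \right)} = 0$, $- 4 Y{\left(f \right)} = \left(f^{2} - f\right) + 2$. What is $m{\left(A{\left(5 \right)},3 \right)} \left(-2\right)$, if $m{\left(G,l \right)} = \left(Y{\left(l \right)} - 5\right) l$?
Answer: $42$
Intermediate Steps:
$Y{\left(f \right)} = - \frac{1}{2} - \frac{f^{2}}{4} + \frac{f}{4}$ ($Y{\left(f \right)} = - \frac{\left(f^{2} - f\right) + 2}{4} = - \frac{2 + f^{2} - f}{4} = - \frac{1}{2} - \frac{f^{2}}{4} + \frac{f}{4}$)
$m{\left(G,l \right)} = l \left(- \frac{11}{2} - \frac{l^{2}}{4} + \frac{l}{4}\right)$ ($m{\left(G,l \right)} = \left(\left(- \frac{1}{2} - \frac{l^{2}}{4} + \frac{l}{4}\right) - 5\right) l = \left(- \frac{11}{2} - \frac{l^{2}}{4} + \frac{l}{4}\right) l = l \left(- \frac{11}{2} - \frac{l^{2}}{4} + \frac{l}{4}\right)$)
$m{\left(A{\left(5 \right)},3 \right)} \left(-2\right) = \frac{1}{4} \cdot 3 \left(-22 + 3 - 3^{2}\right) \left(-2\right) = \frac{1}{4} \cdot 3 \left(-22 + 3 - 9\right) \left(-2\right) = \frac{1}{4} \cdot 3 \left(-28\right) \left(-2\right) = \left(-21\right) \left(-2\right) = 42$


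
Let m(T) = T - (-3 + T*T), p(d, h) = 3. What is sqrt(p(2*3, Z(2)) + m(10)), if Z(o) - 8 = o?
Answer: 2*I*sqrt(21) ≈ 9.1651*I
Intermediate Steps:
Z(o) = 8 + o
m(T) = 3 + T - T**2 (m(T) = T - (-3 + T**2) = T + (3 - T**2) = 3 + T - T**2)
sqrt(p(2*3, Z(2)) + m(10)) = sqrt(3 + (3 + 10 - 1*10**2)) = sqrt(3 + (3 + 10 - 1*100)) = sqrt(3 + (3 + 10 - 100)) = sqrt(3 - 87) = sqrt(-84) = 2*I*sqrt(21)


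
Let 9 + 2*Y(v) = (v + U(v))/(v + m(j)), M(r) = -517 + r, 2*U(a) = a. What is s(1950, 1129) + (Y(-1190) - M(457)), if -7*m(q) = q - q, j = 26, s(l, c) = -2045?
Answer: -7955/4 ≈ -1988.8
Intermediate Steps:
U(a) = a/2
m(q) = 0 (m(q) = -(q - q)/7 = -⅐*0 = 0)
Y(v) = -15/4 (Y(v) = -9/2 + ((v + v/2)/(v + 0))/2 = -9/2 + ((3*v/2)/v)/2 = -9/2 + (½)*(3/2) = -9/2 + ¾ = -15/4)
s(1950, 1129) + (Y(-1190) - M(457)) = -2045 + (-15/4 - (-517 + 457)) = -2045 + (-15/4 - 1*(-60)) = -2045 + (-15/4 + 60) = -2045 + 225/4 = -7955/4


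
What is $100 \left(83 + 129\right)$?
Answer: $21200$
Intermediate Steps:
$100 \left(83 + 129\right) = 100 \cdot 212 = 21200$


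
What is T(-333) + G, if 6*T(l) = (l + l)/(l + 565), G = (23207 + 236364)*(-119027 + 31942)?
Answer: -5244299804231/232 ≈ -2.2605e+10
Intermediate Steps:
G = -22604740535 (G = 259571*(-87085) = -22604740535)
T(l) = l/(3*(565 + l)) (T(l) = ((l + l)/(l + 565))/6 = ((2*l)/(565 + l))/6 = (2*l/(565 + l))/6 = l/(3*(565 + l)))
T(-333) + G = (1/3)*(-333)/(565 - 333) - 22604740535 = (1/3)*(-333)/232 - 22604740535 = (1/3)*(-333)*(1/232) - 22604740535 = -111/232 - 22604740535 = -5244299804231/232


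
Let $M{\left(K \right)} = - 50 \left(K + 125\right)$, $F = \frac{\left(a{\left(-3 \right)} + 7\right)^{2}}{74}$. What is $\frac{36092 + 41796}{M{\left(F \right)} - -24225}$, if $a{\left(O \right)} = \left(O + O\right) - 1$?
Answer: $\frac{77888}{17975} \approx 4.3331$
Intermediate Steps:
$a{\left(O \right)} = -1 + 2 O$ ($a{\left(O \right)} = 2 O - 1 = -1 + 2 O$)
$F = 0$ ($F = \frac{\left(\left(-1 + 2 \left(-3\right)\right) + 7\right)^{2}}{74} = \left(\left(-1 - 6\right) + 7\right)^{2} \cdot \frac{1}{74} = \left(-7 + 7\right)^{2} \cdot \frac{1}{74} = 0^{2} \cdot \frac{1}{74} = 0 \cdot \frac{1}{74} = 0$)
$M{\left(K \right)} = -6250 - 50 K$ ($M{\left(K \right)} = - 50 \left(125 + K\right) = -6250 - 50 K$)
$\frac{36092 + 41796}{M{\left(F \right)} - -24225} = \frac{36092 + 41796}{\left(-6250 - 0\right) - -24225} = \frac{77888}{\left(-6250 + 0\right) + 24225} = \frac{77888}{-6250 + 24225} = \frac{77888}{17975}$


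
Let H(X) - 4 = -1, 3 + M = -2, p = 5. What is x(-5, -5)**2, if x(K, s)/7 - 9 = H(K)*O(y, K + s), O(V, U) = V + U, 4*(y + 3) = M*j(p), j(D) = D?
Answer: 1863225/16 ≈ 1.1645e+5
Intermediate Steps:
M = -5 (M = -3 - 2 = -5)
H(X) = 3 (H(X) = 4 - 1 = 3)
y = -37/4 (y = -3 + (-5*5)/4 = -3 + (1/4)*(-25) = -3 - 25/4 = -37/4 ≈ -9.2500)
O(V, U) = U + V
x(K, s) = -525/4 + 21*K + 21*s (x(K, s) = 63 + 7*(3*((K + s) - 37/4)) = 63 + 7*(3*(-37/4 + K + s)) = 63 + 7*(-111/4 + 3*K + 3*s) = 63 + (-777/4 + 21*K + 21*s) = -525/4 + 21*K + 21*s)
x(-5, -5)**2 = (-525/4 + 21*(-5) + 21*(-5))**2 = (-525/4 - 105 - 105)**2 = (-1365/4)**2 = 1863225/16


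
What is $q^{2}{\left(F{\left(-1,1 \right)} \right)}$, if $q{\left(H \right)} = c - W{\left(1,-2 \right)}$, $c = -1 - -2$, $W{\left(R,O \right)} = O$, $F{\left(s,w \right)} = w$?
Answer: $9$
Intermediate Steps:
$c = 1$ ($c = -1 + 2 = 1$)
$q{\left(H \right)} = 3$ ($q{\left(H \right)} = 1 - -2 = 1 + 2 = 3$)
$q^{2}{\left(F{\left(-1,1 \right)} \right)} = 3^{2} = 9$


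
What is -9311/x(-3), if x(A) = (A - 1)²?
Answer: -9311/16 ≈ -581.94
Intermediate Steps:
x(A) = (-1 + A)²
-9311/x(-3) = -9311/(-1 - 3)² = -9311/((-4)²) = -9311/16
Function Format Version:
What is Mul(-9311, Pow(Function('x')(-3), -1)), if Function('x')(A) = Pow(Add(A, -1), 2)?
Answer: Rational(-9311, 16) ≈ -581.94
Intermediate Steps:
Function('x')(A) = Pow(Add(-1, A), 2)
Mul(-9311, Pow(Function('x')(-3), -1)) = Mul(-9311, Pow(Pow(Add(-1, -3), 2), -1)) = Mul(-9311, Pow(Pow(-4, 2), -1)) = Mul(-9311, Pow(16, -1)) = Mul(-9311, Rational(1, 16)) = Rational(-9311, 16)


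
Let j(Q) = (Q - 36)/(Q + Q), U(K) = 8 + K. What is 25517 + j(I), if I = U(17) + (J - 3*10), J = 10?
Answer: 255139/10 ≈ 25514.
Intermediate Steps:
I = 5 (I = (8 + 17) + (10 - 3*10) = 25 + (10 - 30) = 25 - 20 = 5)
j(Q) = (-36 + Q)/(2*Q) (j(Q) = (-36 + Q)/((2*Q)) = (-36 + Q)*(1/(2*Q)) = (-36 + Q)/(2*Q))
25517 + j(I) = 25517 + (½)*(-36 + 5)/5 = 25517 + (½)*(⅕)*(-31) = 25517 - 31/10 = 255139/10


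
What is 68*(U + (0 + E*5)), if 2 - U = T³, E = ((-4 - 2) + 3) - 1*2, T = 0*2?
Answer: -1564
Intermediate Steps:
T = 0
E = -5 (E = (-6 + 3) - 2 = -3 - 2 = -5)
U = 2 (U = 2 - 1*0³ = 2 - 1*0 = 2 + 0 = 2)
68*(U + (0 + E*5)) = 68*(2 + (0 - 5*5)) = 68*(2 + (0 - 25)) = 68*(2 - 25) = 68*(-23) = -1564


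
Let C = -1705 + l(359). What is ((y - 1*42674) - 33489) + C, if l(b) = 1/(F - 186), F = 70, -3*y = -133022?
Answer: -11667515/348 ≈ -33527.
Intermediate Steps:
y = 133022/3 (y = -⅓*(-133022) = 133022/3 ≈ 44341.)
l(b) = -1/116 (l(b) = 1/(70 - 186) = 1/(-116) = -1/116)
C = -197781/116 (C = -1705 - 1/116 = -197781/116 ≈ -1705.0)
((y - 1*42674) - 33489) + C = ((133022/3 - 1*42674) - 33489) - 197781/116 = ((133022/3 - 42674) - 33489) - 197781/116 = (5000/3 - 33489) - 197781/116 = -95467/3 - 197781/116 = -11667515/348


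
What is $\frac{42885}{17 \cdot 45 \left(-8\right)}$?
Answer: $- \frac{953}{136} \approx -7.0074$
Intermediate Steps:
$\frac{42885}{17 \cdot 45 \left(-8\right)} = \frac{42885}{765 \left(-8\right)} = \frac{42885}{-6120} = 42885 \left(- \frac{1}{6120}\right) = - \frac{953}{136}$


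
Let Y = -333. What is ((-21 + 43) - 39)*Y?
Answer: 5661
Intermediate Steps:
((-21 + 43) - 39)*Y = ((-21 + 43) - 39)*(-333) = (22 - 39)*(-333) = -17*(-333) = 5661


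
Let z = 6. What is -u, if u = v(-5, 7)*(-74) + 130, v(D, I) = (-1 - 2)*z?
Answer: -1462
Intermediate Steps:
v(D, I) = -18 (v(D, I) = (-1 - 2)*6 = -3*6 = -18)
u = 1462 (u = -18*(-74) + 130 = 1332 + 130 = 1462)
-u = -1*1462 = -1462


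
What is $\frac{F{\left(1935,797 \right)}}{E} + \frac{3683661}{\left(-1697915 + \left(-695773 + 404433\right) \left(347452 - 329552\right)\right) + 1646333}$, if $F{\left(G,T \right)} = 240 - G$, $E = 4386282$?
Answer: $- \frac{2083088719991}{1906218789604177} \approx -0.0010928$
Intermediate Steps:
$\frac{F{\left(1935,797 \right)}}{E} + \frac{3683661}{\left(-1697915 + \left(-695773 + 404433\right) \left(347452 - 329552\right)\right) + 1646333} = \frac{240 - 1935}{4386282} + \frac{3683661}{\left(-1697915 + \left(-695773 + 404433\right) \left(347452 - 329552\right)\right) + 1646333} = \left(240 - 1935\right) \frac{1}{4386282} + \frac{3683661}{\left(-1697915 - 5214986000\right) + 1646333} = \left(-1695\right) \frac{1}{4386282} + \frac{3683661}{\left(-1697915 - 5214986000\right) + 1646333} = - \frac{565}{1462094} + \frac{3683661}{-5216683915 + 1646333} = - \frac{565}{1462094} + \frac{3683661}{-5215037582} = - \frac{565}{1462094} + 3683661 \left(- \frac{1}{5215037582}\right) = - \frac{565}{1462094} - \frac{3683661}{5215037582} = - \frac{2083088719991}{1906218789604177}$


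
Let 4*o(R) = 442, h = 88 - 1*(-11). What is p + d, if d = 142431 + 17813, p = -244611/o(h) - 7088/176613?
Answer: 362832636934/2295969 ≈ 1.5803e+5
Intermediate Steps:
h = 99 (h = 88 + 11 = 99)
o(R) = 221/2 (o(R) = (¼)*442 = 221/2)
p = -5082619502/2295969 (p = -244611/221/2 - 7088/176613 = -244611*2/221 - 7088*1/176613 = -489222/221 - 7088/176613 = -5082619502/2295969 ≈ -2213.7)
d = 160244
p + d = -5082619502/2295969 + 160244 = 362832636934/2295969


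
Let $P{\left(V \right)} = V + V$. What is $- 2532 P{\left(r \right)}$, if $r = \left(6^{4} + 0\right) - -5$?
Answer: $-6588264$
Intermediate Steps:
$r = 1301$ ($r = \left(1296 + 0\right) + 5 = 1296 + 5 = 1301$)
$P{\left(V \right)} = 2 V$
$- 2532 P{\left(r \right)} = - 2532 \cdot 2 \cdot 1301 = \left(-2532\right) 2602 = -6588264$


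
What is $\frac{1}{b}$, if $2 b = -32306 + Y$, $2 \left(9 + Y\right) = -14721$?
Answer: $- \frac{4}{79351} \approx -5.0409 \cdot 10^{-5}$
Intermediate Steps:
$Y = - \frac{14739}{2}$ ($Y = -9 + \frac{1}{2} \left(-14721\right) = -9 - \frac{14721}{2} = - \frac{14739}{2} \approx -7369.5$)
$b = - \frac{79351}{4}$ ($b = \frac{-32306 - \frac{14739}{2}}{2} = \frac{1}{2} \left(- \frac{79351}{2}\right) = - \frac{79351}{4} \approx -19838.0$)
$\frac{1}{b} = \frac{1}{- \frac{79351}{4}} = - \frac{4}{79351}$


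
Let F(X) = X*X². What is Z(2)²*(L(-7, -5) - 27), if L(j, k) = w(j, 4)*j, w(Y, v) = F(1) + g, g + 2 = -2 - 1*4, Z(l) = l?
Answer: 88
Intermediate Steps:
F(X) = X³
g = -8 (g = -2 + (-2 - 1*4) = -2 + (-2 - 4) = -2 - 6 = -8)
w(Y, v) = -7 (w(Y, v) = 1³ - 8 = 1 - 8 = -7)
L(j, k) = -7*j
Z(2)²*(L(-7, -5) - 27) = 2²*(-7*(-7) - 27) = 4*(49 - 27) = 4*22 = 88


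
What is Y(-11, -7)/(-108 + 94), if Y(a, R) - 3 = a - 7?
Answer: 15/14 ≈ 1.0714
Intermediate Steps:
Y(a, R) = -4 + a (Y(a, R) = 3 + (a - 7) = 3 + (-7 + a) = -4 + a)
Y(-11, -7)/(-108 + 94) = (-4 - 11)/(-108 + 94) = -15/(-14) = -1/14*(-15) = 15/14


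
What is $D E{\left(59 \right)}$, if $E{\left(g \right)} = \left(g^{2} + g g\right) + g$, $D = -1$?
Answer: $-7021$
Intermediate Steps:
$E{\left(g \right)} = g + 2 g^{2}$ ($E{\left(g \right)} = \left(g^{2} + g^{2}\right) + g = 2 g^{2} + g = g + 2 g^{2}$)
$D E{\left(59 \right)} = - 59 \left(1 + 2 \cdot 59\right) = - 59 \left(1 + 118\right) = - 59 \cdot 119 = \left(-1\right) 7021 = -7021$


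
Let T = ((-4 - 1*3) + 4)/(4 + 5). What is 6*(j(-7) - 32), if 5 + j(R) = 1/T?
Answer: -240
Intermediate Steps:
T = -⅓ (T = ((-4 - 3) + 4)/9 = (-7 + 4)*(⅑) = -3*⅑ = -⅓ ≈ -0.33333)
j(R) = -8 (j(R) = -5 + 1/(-⅓) = -5 - 3 = -8)
6*(j(-7) - 32) = 6*(-8 - 32) = 6*(-40) = -240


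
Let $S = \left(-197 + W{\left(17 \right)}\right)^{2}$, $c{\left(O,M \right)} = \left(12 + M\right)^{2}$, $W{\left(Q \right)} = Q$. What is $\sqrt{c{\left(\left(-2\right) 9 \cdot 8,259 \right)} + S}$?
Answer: $\sqrt{105841} \approx 325.33$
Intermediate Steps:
$S = 32400$ ($S = \left(-197 + 17\right)^{2} = \left(-180\right)^{2} = 32400$)
$\sqrt{c{\left(\left(-2\right) 9 \cdot 8,259 \right)} + S} = \sqrt{\left(12 + 259\right)^{2} + 32400} = \sqrt{271^{2} + 32400} = \sqrt{73441 + 32400} = \sqrt{105841}$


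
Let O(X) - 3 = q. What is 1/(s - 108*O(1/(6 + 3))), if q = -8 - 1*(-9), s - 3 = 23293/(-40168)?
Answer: -40168/17255365 ≈ -0.0023279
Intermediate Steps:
s = 97211/40168 (s = 3 + 23293/(-40168) = 3 + 23293*(-1/40168) = 3 - 23293/40168 = 97211/40168 ≈ 2.4201)
q = 1 (q = -8 + 9 = 1)
O(X) = 4 (O(X) = 3 + 1 = 4)
1/(s - 108*O(1/(6 + 3))) = 1/(97211/40168 - 108*4) = 1/(97211/40168 - 432) = 1/(-17255365/40168) = -40168/17255365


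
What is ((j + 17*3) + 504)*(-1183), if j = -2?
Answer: -654199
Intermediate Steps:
((j + 17*3) + 504)*(-1183) = ((-2 + 17*3) + 504)*(-1183) = ((-2 + 51) + 504)*(-1183) = (49 + 504)*(-1183) = 553*(-1183) = -654199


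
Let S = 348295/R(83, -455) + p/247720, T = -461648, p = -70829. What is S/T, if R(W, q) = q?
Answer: 3317773/2000136320 ≈ 0.0016588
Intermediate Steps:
S = -1569306629/2049320 (S = 348295/(-455) - 70829/247720 = 348295*(-1/455) - 70829*1/247720 = -69659/91 - 6439/22520 = -1569306629/2049320 ≈ -765.77)
S/T = -1569306629/2049320/(-461648) = -1569306629/2049320*(-1/461648) = 3317773/2000136320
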